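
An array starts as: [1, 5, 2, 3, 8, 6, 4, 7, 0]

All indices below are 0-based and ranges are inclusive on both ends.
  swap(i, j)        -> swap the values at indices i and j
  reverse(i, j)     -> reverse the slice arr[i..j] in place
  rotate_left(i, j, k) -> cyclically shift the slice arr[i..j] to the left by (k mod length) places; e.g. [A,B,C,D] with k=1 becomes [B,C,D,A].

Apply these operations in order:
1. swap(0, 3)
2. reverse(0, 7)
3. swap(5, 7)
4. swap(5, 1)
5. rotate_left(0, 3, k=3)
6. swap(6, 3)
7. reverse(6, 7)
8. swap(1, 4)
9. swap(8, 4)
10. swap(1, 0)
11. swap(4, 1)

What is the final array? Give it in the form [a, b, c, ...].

Answer: [1, 0, 3, 5, 8, 4, 2, 6, 7]

Derivation:
After 1 (swap(0, 3)): [3, 5, 2, 1, 8, 6, 4, 7, 0]
After 2 (reverse(0, 7)): [7, 4, 6, 8, 1, 2, 5, 3, 0]
After 3 (swap(5, 7)): [7, 4, 6, 8, 1, 3, 5, 2, 0]
After 4 (swap(5, 1)): [7, 3, 6, 8, 1, 4, 5, 2, 0]
After 5 (rotate_left(0, 3, k=3)): [8, 7, 3, 6, 1, 4, 5, 2, 0]
After 6 (swap(6, 3)): [8, 7, 3, 5, 1, 4, 6, 2, 0]
After 7 (reverse(6, 7)): [8, 7, 3, 5, 1, 4, 2, 6, 0]
After 8 (swap(1, 4)): [8, 1, 3, 5, 7, 4, 2, 6, 0]
After 9 (swap(8, 4)): [8, 1, 3, 5, 0, 4, 2, 6, 7]
After 10 (swap(1, 0)): [1, 8, 3, 5, 0, 4, 2, 6, 7]
After 11 (swap(4, 1)): [1, 0, 3, 5, 8, 4, 2, 6, 7]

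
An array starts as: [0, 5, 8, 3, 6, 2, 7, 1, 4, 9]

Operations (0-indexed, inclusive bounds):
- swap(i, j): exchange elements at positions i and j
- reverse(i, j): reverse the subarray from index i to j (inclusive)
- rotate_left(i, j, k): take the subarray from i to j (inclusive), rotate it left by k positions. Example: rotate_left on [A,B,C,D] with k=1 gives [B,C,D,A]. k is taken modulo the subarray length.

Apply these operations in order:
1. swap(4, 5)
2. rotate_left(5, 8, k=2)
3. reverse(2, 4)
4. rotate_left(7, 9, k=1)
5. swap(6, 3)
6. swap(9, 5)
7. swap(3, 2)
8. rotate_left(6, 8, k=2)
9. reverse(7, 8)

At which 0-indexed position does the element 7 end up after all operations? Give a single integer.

Answer: 7

Derivation:
After 1 (swap(4, 5)): [0, 5, 8, 3, 2, 6, 7, 1, 4, 9]
After 2 (rotate_left(5, 8, k=2)): [0, 5, 8, 3, 2, 1, 4, 6, 7, 9]
After 3 (reverse(2, 4)): [0, 5, 2, 3, 8, 1, 4, 6, 7, 9]
After 4 (rotate_left(7, 9, k=1)): [0, 5, 2, 3, 8, 1, 4, 7, 9, 6]
After 5 (swap(6, 3)): [0, 5, 2, 4, 8, 1, 3, 7, 9, 6]
After 6 (swap(9, 5)): [0, 5, 2, 4, 8, 6, 3, 7, 9, 1]
After 7 (swap(3, 2)): [0, 5, 4, 2, 8, 6, 3, 7, 9, 1]
After 8 (rotate_left(6, 8, k=2)): [0, 5, 4, 2, 8, 6, 9, 3, 7, 1]
After 9 (reverse(7, 8)): [0, 5, 4, 2, 8, 6, 9, 7, 3, 1]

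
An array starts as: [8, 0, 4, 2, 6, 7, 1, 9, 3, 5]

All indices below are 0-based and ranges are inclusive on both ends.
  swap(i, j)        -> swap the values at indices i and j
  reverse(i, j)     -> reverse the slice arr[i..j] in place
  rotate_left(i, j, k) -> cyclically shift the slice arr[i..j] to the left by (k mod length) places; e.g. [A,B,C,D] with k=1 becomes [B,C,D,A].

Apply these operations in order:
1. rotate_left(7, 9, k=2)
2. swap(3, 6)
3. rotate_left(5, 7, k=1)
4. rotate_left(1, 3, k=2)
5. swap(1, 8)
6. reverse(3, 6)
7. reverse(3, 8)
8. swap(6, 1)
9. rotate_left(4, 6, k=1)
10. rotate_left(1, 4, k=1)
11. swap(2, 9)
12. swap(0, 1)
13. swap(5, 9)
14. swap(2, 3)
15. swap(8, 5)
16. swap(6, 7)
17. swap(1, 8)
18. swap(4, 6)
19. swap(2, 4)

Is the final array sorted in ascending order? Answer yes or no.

After 1 (rotate_left(7, 9, k=2)): [8, 0, 4, 2, 6, 7, 1, 5, 9, 3]
After 2 (swap(3, 6)): [8, 0, 4, 1, 6, 7, 2, 5, 9, 3]
After 3 (rotate_left(5, 7, k=1)): [8, 0, 4, 1, 6, 2, 5, 7, 9, 3]
After 4 (rotate_left(1, 3, k=2)): [8, 1, 0, 4, 6, 2, 5, 7, 9, 3]
After 5 (swap(1, 8)): [8, 9, 0, 4, 6, 2, 5, 7, 1, 3]
After 6 (reverse(3, 6)): [8, 9, 0, 5, 2, 6, 4, 7, 1, 3]
After 7 (reverse(3, 8)): [8, 9, 0, 1, 7, 4, 6, 2, 5, 3]
After 8 (swap(6, 1)): [8, 6, 0, 1, 7, 4, 9, 2, 5, 3]
After 9 (rotate_left(4, 6, k=1)): [8, 6, 0, 1, 4, 9, 7, 2, 5, 3]
After 10 (rotate_left(1, 4, k=1)): [8, 0, 1, 4, 6, 9, 7, 2, 5, 3]
After 11 (swap(2, 9)): [8, 0, 3, 4, 6, 9, 7, 2, 5, 1]
After 12 (swap(0, 1)): [0, 8, 3, 4, 6, 9, 7, 2, 5, 1]
After 13 (swap(5, 9)): [0, 8, 3, 4, 6, 1, 7, 2, 5, 9]
After 14 (swap(2, 3)): [0, 8, 4, 3, 6, 1, 7, 2, 5, 9]
After 15 (swap(8, 5)): [0, 8, 4, 3, 6, 5, 7, 2, 1, 9]
After 16 (swap(6, 7)): [0, 8, 4, 3, 6, 5, 2, 7, 1, 9]
After 17 (swap(1, 8)): [0, 1, 4, 3, 6, 5, 2, 7, 8, 9]
After 18 (swap(4, 6)): [0, 1, 4, 3, 2, 5, 6, 7, 8, 9]
After 19 (swap(2, 4)): [0, 1, 2, 3, 4, 5, 6, 7, 8, 9]

Answer: yes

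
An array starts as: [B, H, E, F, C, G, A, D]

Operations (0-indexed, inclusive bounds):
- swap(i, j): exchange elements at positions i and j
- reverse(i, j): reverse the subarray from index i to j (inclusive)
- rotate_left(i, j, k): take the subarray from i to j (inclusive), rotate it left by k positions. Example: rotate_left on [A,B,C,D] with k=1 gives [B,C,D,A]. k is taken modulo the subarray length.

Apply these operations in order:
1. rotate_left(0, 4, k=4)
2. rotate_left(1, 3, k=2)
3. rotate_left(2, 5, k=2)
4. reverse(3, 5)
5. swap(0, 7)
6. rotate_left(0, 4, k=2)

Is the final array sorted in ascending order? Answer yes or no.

After 1 (rotate_left(0, 4, k=4)): [C, B, H, E, F, G, A, D]
After 2 (rotate_left(1, 3, k=2)): [C, E, B, H, F, G, A, D]
After 3 (rotate_left(2, 5, k=2)): [C, E, F, G, B, H, A, D]
After 4 (reverse(3, 5)): [C, E, F, H, B, G, A, D]
After 5 (swap(0, 7)): [D, E, F, H, B, G, A, C]
After 6 (rotate_left(0, 4, k=2)): [F, H, B, D, E, G, A, C]

Answer: no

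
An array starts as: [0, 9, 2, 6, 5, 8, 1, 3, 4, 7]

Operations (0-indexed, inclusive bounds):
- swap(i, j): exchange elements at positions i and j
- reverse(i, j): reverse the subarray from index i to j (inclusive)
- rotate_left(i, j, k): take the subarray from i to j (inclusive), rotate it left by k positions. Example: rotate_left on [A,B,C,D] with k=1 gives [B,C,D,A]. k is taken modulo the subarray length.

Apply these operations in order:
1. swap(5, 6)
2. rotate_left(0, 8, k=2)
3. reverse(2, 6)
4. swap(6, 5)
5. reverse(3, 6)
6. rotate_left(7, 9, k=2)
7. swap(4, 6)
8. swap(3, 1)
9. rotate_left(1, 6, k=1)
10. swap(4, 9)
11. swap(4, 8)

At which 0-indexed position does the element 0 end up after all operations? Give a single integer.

After 1 (swap(5, 6)): [0, 9, 2, 6, 5, 1, 8, 3, 4, 7]
After 2 (rotate_left(0, 8, k=2)): [2, 6, 5, 1, 8, 3, 4, 0, 9, 7]
After 3 (reverse(2, 6)): [2, 6, 4, 3, 8, 1, 5, 0, 9, 7]
After 4 (swap(6, 5)): [2, 6, 4, 3, 8, 5, 1, 0, 9, 7]
After 5 (reverse(3, 6)): [2, 6, 4, 1, 5, 8, 3, 0, 9, 7]
After 6 (rotate_left(7, 9, k=2)): [2, 6, 4, 1, 5, 8, 3, 7, 0, 9]
After 7 (swap(4, 6)): [2, 6, 4, 1, 3, 8, 5, 7, 0, 9]
After 8 (swap(3, 1)): [2, 1, 4, 6, 3, 8, 5, 7, 0, 9]
After 9 (rotate_left(1, 6, k=1)): [2, 4, 6, 3, 8, 5, 1, 7, 0, 9]
After 10 (swap(4, 9)): [2, 4, 6, 3, 9, 5, 1, 7, 0, 8]
After 11 (swap(4, 8)): [2, 4, 6, 3, 0, 5, 1, 7, 9, 8]

Answer: 4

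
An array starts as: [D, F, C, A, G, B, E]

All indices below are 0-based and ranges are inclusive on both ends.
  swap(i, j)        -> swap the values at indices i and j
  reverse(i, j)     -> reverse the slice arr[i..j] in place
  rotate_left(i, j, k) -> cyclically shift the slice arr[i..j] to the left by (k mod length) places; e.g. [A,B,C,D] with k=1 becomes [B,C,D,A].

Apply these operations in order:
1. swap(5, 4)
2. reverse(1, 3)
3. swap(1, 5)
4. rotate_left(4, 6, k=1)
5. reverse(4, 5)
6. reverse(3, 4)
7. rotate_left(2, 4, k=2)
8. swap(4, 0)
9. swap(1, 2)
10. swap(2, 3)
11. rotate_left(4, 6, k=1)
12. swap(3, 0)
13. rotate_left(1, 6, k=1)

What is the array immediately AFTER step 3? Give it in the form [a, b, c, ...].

After 1 (swap(5, 4)): [D, F, C, A, B, G, E]
After 2 (reverse(1, 3)): [D, A, C, F, B, G, E]
After 3 (swap(1, 5)): [D, G, C, F, B, A, E]

Answer: [D, G, C, F, B, A, E]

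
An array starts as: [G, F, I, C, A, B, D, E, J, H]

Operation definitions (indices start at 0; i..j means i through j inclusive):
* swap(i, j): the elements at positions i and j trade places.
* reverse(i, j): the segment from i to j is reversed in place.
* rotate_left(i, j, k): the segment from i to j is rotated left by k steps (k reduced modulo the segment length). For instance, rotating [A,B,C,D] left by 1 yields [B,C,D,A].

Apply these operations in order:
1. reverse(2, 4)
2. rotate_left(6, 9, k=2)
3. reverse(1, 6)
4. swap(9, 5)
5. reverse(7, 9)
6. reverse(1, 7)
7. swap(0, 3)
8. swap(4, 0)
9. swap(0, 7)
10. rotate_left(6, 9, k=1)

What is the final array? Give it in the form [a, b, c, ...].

Answer: [J, A, F, G, E, I, C, D, H, B]

Derivation:
After 1 (reverse(2, 4)): [G, F, A, C, I, B, D, E, J, H]
After 2 (rotate_left(6, 9, k=2)): [G, F, A, C, I, B, J, H, D, E]
After 3 (reverse(1, 6)): [G, J, B, I, C, A, F, H, D, E]
After 4 (swap(9, 5)): [G, J, B, I, C, E, F, H, D, A]
After 5 (reverse(7, 9)): [G, J, B, I, C, E, F, A, D, H]
After 6 (reverse(1, 7)): [G, A, F, E, C, I, B, J, D, H]
After 7 (swap(0, 3)): [E, A, F, G, C, I, B, J, D, H]
After 8 (swap(4, 0)): [C, A, F, G, E, I, B, J, D, H]
After 9 (swap(0, 7)): [J, A, F, G, E, I, B, C, D, H]
After 10 (rotate_left(6, 9, k=1)): [J, A, F, G, E, I, C, D, H, B]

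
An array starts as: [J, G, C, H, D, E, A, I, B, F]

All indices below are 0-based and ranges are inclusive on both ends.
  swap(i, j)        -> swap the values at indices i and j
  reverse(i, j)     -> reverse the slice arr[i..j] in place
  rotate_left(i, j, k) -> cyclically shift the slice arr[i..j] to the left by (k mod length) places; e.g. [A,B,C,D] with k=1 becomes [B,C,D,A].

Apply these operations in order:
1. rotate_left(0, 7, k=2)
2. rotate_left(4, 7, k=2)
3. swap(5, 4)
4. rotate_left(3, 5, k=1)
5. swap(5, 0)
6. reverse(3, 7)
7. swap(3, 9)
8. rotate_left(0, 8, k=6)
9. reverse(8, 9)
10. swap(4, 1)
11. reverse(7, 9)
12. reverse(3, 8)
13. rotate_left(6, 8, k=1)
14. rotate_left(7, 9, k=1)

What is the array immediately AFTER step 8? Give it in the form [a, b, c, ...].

Answer: [J, G, B, E, H, D, F, A, C, I]

Derivation:
After 1 (rotate_left(0, 7, k=2)): [C, H, D, E, A, I, J, G, B, F]
After 2 (rotate_left(4, 7, k=2)): [C, H, D, E, J, G, A, I, B, F]
After 3 (swap(5, 4)): [C, H, D, E, G, J, A, I, B, F]
After 4 (rotate_left(3, 5, k=1)): [C, H, D, G, J, E, A, I, B, F]
After 5 (swap(5, 0)): [E, H, D, G, J, C, A, I, B, F]
After 6 (reverse(3, 7)): [E, H, D, I, A, C, J, G, B, F]
After 7 (swap(3, 9)): [E, H, D, F, A, C, J, G, B, I]
After 8 (rotate_left(0, 8, k=6)): [J, G, B, E, H, D, F, A, C, I]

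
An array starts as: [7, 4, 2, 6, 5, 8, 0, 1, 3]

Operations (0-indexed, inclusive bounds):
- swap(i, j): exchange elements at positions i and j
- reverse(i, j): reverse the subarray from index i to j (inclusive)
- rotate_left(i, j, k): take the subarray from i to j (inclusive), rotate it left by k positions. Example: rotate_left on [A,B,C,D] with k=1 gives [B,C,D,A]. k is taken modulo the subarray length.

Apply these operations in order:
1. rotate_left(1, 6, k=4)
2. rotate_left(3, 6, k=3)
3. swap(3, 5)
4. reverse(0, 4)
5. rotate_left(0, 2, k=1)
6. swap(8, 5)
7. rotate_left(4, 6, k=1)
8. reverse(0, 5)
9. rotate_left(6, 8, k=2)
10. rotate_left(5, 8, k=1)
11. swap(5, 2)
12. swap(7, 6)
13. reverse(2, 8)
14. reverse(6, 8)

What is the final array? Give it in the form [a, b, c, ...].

After 1 (rotate_left(1, 6, k=4)): [7, 8, 0, 4, 2, 6, 5, 1, 3]
After 2 (rotate_left(3, 6, k=3)): [7, 8, 0, 5, 4, 2, 6, 1, 3]
After 3 (swap(3, 5)): [7, 8, 0, 2, 4, 5, 6, 1, 3]
After 4 (reverse(0, 4)): [4, 2, 0, 8, 7, 5, 6, 1, 3]
After 5 (rotate_left(0, 2, k=1)): [2, 0, 4, 8, 7, 5, 6, 1, 3]
After 6 (swap(8, 5)): [2, 0, 4, 8, 7, 3, 6, 1, 5]
After 7 (rotate_left(4, 6, k=1)): [2, 0, 4, 8, 3, 6, 7, 1, 5]
After 8 (reverse(0, 5)): [6, 3, 8, 4, 0, 2, 7, 1, 5]
After 9 (rotate_left(6, 8, k=2)): [6, 3, 8, 4, 0, 2, 5, 7, 1]
After 10 (rotate_left(5, 8, k=1)): [6, 3, 8, 4, 0, 5, 7, 1, 2]
After 11 (swap(5, 2)): [6, 3, 5, 4, 0, 8, 7, 1, 2]
After 12 (swap(7, 6)): [6, 3, 5, 4, 0, 8, 1, 7, 2]
After 13 (reverse(2, 8)): [6, 3, 2, 7, 1, 8, 0, 4, 5]
After 14 (reverse(6, 8)): [6, 3, 2, 7, 1, 8, 5, 4, 0]

Answer: [6, 3, 2, 7, 1, 8, 5, 4, 0]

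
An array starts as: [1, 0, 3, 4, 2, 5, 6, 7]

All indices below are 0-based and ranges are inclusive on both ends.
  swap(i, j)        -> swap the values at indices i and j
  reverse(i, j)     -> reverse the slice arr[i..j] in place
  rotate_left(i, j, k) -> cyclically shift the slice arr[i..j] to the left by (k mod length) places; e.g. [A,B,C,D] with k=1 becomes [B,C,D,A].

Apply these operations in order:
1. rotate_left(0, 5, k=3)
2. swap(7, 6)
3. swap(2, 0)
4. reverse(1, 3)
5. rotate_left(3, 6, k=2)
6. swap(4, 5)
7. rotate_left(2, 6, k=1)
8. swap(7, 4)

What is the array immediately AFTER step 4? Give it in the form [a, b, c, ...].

After 1 (rotate_left(0, 5, k=3)): [4, 2, 5, 1, 0, 3, 6, 7]
After 2 (swap(7, 6)): [4, 2, 5, 1, 0, 3, 7, 6]
After 3 (swap(2, 0)): [5, 2, 4, 1, 0, 3, 7, 6]
After 4 (reverse(1, 3)): [5, 1, 4, 2, 0, 3, 7, 6]

Answer: [5, 1, 4, 2, 0, 3, 7, 6]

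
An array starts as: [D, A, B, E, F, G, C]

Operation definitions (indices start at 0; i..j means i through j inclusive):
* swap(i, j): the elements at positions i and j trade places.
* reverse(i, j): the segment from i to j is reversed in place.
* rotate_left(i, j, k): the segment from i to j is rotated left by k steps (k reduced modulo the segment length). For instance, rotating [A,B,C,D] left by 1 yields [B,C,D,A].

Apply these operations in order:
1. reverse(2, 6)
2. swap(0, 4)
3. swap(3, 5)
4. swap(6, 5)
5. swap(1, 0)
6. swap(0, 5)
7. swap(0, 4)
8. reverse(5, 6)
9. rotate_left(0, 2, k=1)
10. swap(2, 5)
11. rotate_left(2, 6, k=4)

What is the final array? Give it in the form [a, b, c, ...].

Answer: [F, C, A, G, E, B, D]

Derivation:
After 1 (reverse(2, 6)): [D, A, C, G, F, E, B]
After 2 (swap(0, 4)): [F, A, C, G, D, E, B]
After 3 (swap(3, 5)): [F, A, C, E, D, G, B]
After 4 (swap(6, 5)): [F, A, C, E, D, B, G]
After 5 (swap(1, 0)): [A, F, C, E, D, B, G]
After 6 (swap(0, 5)): [B, F, C, E, D, A, G]
After 7 (swap(0, 4)): [D, F, C, E, B, A, G]
After 8 (reverse(5, 6)): [D, F, C, E, B, G, A]
After 9 (rotate_left(0, 2, k=1)): [F, C, D, E, B, G, A]
After 10 (swap(2, 5)): [F, C, G, E, B, D, A]
After 11 (rotate_left(2, 6, k=4)): [F, C, A, G, E, B, D]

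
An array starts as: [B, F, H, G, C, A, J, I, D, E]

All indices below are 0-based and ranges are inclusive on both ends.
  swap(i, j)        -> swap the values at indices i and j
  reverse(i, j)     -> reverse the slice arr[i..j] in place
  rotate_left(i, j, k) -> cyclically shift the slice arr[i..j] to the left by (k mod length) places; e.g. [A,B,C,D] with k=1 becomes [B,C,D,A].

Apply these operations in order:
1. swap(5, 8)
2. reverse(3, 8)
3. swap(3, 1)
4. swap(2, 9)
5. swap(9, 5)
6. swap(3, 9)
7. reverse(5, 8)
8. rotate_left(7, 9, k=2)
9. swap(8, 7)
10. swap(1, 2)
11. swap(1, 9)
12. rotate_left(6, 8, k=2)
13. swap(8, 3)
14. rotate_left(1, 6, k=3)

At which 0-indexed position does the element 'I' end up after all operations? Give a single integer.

After 1 (swap(5, 8)): [B, F, H, G, C, D, J, I, A, E]
After 2 (reverse(3, 8)): [B, F, H, A, I, J, D, C, G, E]
After 3 (swap(3, 1)): [B, A, H, F, I, J, D, C, G, E]
After 4 (swap(2, 9)): [B, A, E, F, I, J, D, C, G, H]
After 5 (swap(9, 5)): [B, A, E, F, I, H, D, C, G, J]
After 6 (swap(3, 9)): [B, A, E, J, I, H, D, C, G, F]
After 7 (reverse(5, 8)): [B, A, E, J, I, G, C, D, H, F]
After 8 (rotate_left(7, 9, k=2)): [B, A, E, J, I, G, C, F, D, H]
After 9 (swap(8, 7)): [B, A, E, J, I, G, C, D, F, H]
After 10 (swap(1, 2)): [B, E, A, J, I, G, C, D, F, H]
After 11 (swap(1, 9)): [B, H, A, J, I, G, C, D, F, E]
After 12 (rotate_left(6, 8, k=2)): [B, H, A, J, I, G, F, C, D, E]
After 13 (swap(8, 3)): [B, H, A, D, I, G, F, C, J, E]
After 14 (rotate_left(1, 6, k=3)): [B, I, G, F, H, A, D, C, J, E]

Answer: 1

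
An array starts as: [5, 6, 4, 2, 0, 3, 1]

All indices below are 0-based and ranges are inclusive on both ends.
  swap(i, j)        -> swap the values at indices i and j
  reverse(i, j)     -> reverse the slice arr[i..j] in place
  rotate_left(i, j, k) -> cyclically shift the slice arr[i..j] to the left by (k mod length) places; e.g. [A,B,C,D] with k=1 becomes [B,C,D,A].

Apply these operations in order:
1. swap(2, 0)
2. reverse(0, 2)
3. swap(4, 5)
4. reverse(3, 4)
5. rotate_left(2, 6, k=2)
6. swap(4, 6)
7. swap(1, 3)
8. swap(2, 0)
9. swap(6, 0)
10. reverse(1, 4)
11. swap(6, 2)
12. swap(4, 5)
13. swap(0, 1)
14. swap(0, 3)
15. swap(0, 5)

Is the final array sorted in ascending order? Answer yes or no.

Answer: yes

Derivation:
After 1 (swap(2, 0)): [4, 6, 5, 2, 0, 3, 1]
After 2 (reverse(0, 2)): [5, 6, 4, 2, 0, 3, 1]
After 3 (swap(4, 5)): [5, 6, 4, 2, 3, 0, 1]
After 4 (reverse(3, 4)): [5, 6, 4, 3, 2, 0, 1]
After 5 (rotate_left(2, 6, k=2)): [5, 6, 2, 0, 1, 4, 3]
After 6 (swap(4, 6)): [5, 6, 2, 0, 3, 4, 1]
After 7 (swap(1, 3)): [5, 0, 2, 6, 3, 4, 1]
After 8 (swap(2, 0)): [2, 0, 5, 6, 3, 4, 1]
After 9 (swap(6, 0)): [1, 0, 5, 6, 3, 4, 2]
After 10 (reverse(1, 4)): [1, 3, 6, 5, 0, 4, 2]
After 11 (swap(6, 2)): [1, 3, 2, 5, 0, 4, 6]
After 12 (swap(4, 5)): [1, 3, 2, 5, 4, 0, 6]
After 13 (swap(0, 1)): [3, 1, 2, 5, 4, 0, 6]
After 14 (swap(0, 3)): [5, 1, 2, 3, 4, 0, 6]
After 15 (swap(0, 5)): [0, 1, 2, 3, 4, 5, 6]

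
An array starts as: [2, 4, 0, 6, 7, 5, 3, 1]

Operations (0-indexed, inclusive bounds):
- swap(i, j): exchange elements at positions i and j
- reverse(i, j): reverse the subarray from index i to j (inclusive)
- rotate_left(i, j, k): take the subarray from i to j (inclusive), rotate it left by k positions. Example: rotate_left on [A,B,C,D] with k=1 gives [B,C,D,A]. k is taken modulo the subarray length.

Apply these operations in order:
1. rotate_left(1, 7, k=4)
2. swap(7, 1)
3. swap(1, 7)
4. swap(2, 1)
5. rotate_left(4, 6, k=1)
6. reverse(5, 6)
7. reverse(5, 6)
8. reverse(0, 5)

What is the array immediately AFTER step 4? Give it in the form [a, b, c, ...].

Answer: [2, 3, 5, 1, 4, 0, 6, 7]

Derivation:
After 1 (rotate_left(1, 7, k=4)): [2, 5, 3, 1, 4, 0, 6, 7]
After 2 (swap(7, 1)): [2, 7, 3, 1, 4, 0, 6, 5]
After 3 (swap(1, 7)): [2, 5, 3, 1, 4, 0, 6, 7]
After 4 (swap(2, 1)): [2, 3, 5, 1, 4, 0, 6, 7]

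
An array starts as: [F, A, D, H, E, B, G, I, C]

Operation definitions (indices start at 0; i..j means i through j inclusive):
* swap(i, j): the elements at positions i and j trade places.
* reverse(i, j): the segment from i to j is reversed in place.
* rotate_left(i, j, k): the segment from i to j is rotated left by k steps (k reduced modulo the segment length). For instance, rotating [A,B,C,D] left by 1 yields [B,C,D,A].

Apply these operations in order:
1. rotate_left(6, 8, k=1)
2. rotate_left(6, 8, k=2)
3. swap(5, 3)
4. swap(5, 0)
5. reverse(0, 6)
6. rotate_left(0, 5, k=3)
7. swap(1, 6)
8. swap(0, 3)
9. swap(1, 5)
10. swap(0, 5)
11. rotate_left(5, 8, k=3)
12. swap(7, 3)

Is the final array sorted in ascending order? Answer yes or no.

After 1 (rotate_left(6, 8, k=1)): [F, A, D, H, E, B, I, C, G]
After 2 (rotate_left(6, 8, k=2)): [F, A, D, H, E, B, G, I, C]
After 3 (swap(5, 3)): [F, A, D, B, E, H, G, I, C]
After 4 (swap(5, 0)): [H, A, D, B, E, F, G, I, C]
After 5 (reverse(0, 6)): [G, F, E, B, D, A, H, I, C]
After 6 (rotate_left(0, 5, k=3)): [B, D, A, G, F, E, H, I, C]
After 7 (swap(1, 6)): [B, H, A, G, F, E, D, I, C]
After 8 (swap(0, 3)): [G, H, A, B, F, E, D, I, C]
After 9 (swap(1, 5)): [G, E, A, B, F, H, D, I, C]
After 10 (swap(0, 5)): [H, E, A, B, F, G, D, I, C]
After 11 (rotate_left(5, 8, k=3)): [H, E, A, B, F, C, G, D, I]
After 12 (swap(7, 3)): [H, E, A, D, F, C, G, B, I]

Answer: no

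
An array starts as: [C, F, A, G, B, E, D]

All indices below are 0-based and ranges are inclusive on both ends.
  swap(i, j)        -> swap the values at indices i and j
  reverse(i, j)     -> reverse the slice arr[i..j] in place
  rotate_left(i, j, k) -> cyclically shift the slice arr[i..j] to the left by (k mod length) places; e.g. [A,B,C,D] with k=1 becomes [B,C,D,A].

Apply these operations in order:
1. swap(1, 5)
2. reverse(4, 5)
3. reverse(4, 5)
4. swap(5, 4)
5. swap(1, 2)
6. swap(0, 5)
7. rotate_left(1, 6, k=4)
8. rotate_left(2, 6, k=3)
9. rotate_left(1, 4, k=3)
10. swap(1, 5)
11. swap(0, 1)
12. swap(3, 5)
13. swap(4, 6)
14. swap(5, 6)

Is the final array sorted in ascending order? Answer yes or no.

After 1 (swap(1, 5)): [C, E, A, G, B, F, D]
After 2 (reverse(4, 5)): [C, E, A, G, F, B, D]
After 3 (reverse(4, 5)): [C, E, A, G, B, F, D]
After 4 (swap(5, 4)): [C, E, A, G, F, B, D]
After 5 (swap(1, 2)): [C, A, E, G, F, B, D]
After 6 (swap(0, 5)): [B, A, E, G, F, C, D]
After 7 (rotate_left(1, 6, k=4)): [B, C, D, A, E, G, F]
After 8 (rotate_left(2, 6, k=3)): [B, C, G, F, D, A, E]
After 9 (rotate_left(1, 4, k=3)): [B, D, C, G, F, A, E]
After 10 (swap(1, 5)): [B, A, C, G, F, D, E]
After 11 (swap(0, 1)): [A, B, C, G, F, D, E]
After 12 (swap(3, 5)): [A, B, C, D, F, G, E]
After 13 (swap(4, 6)): [A, B, C, D, E, G, F]
After 14 (swap(5, 6)): [A, B, C, D, E, F, G]

Answer: yes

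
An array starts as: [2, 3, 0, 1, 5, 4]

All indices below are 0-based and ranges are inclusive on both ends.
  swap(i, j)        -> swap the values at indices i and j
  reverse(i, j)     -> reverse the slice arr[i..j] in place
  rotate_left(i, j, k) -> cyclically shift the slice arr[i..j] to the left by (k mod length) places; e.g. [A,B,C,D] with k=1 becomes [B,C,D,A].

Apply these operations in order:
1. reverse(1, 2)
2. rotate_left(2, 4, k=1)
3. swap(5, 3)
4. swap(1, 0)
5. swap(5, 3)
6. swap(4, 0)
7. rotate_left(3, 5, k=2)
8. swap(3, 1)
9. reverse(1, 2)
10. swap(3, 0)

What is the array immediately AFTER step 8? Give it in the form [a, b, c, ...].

Answer: [3, 4, 1, 2, 5, 0]

Derivation:
After 1 (reverse(1, 2)): [2, 0, 3, 1, 5, 4]
After 2 (rotate_left(2, 4, k=1)): [2, 0, 1, 5, 3, 4]
After 3 (swap(5, 3)): [2, 0, 1, 4, 3, 5]
After 4 (swap(1, 0)): [0, 2, 1, 4, 3, 5]
After 5 (swap(5, 3)): [0, 2, 1, 5, 3, 4]
After 6 (swap(4, 0)): [3, 2, 1, 5, 0, 4]
After 7 (rotate_left(3, 5, k=2)): [3, 2, 1, 4, 5, 0]
After 8 (swap(3, 1)): [3, 4, 1, 2, 5, 0]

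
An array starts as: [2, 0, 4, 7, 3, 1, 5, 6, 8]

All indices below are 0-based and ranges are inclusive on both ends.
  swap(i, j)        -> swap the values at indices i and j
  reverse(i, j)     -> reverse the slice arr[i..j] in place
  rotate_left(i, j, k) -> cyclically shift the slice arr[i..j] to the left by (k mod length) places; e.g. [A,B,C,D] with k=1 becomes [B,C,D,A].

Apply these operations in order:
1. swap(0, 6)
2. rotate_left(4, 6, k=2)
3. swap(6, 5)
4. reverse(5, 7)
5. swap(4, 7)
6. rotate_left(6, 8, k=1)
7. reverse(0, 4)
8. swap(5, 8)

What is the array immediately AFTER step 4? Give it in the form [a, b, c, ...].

After 1 (swap(0, 6)): [5, 0, 4, 7, 3, 1, 2, 6, 8]
After 2 (rotate_left(4, 6, k=2)): [5, 0, 4, 7, 2, 3, 1, 6, 8]
After 3 (swap(6, 5)): [5, 0, 4, 7, 2, 1, 3, 6, 8]
After 4 (reverse(5, 7)): [5, 0, 4, 7, 2, 6, 3, 1, 8]

Answer: [5, 0, 4, 7, 2, 6, 3, 1, 8]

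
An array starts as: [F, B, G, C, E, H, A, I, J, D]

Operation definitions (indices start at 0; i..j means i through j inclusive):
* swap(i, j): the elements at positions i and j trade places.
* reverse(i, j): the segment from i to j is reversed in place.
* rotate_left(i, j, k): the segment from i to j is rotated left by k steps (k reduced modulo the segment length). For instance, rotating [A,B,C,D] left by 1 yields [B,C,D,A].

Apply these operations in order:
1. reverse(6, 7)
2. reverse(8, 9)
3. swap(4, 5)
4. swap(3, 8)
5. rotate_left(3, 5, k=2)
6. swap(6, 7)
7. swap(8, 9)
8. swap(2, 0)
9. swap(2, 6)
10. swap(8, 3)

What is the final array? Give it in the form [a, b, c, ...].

Answer: [G, B, A, J, D, H, F, I, E, C]

Derivation:
After 1 (reverse(6, 7)): [F, B, G, C, E, H, I, A, J, D]
After 2 (reverse(8, 9)): [F, B, G, C, E, H, I, A, D, J]
After 3 (swap(4, 5)): [F, B, G, C, H, E, I, A, D, J]
After 4 (swap(3, 8)): [F, B, G, D, H, E, I, A, C, J]
After 5 (rotate_left(3, 5, k=2)): [F, B, G, E, D, H, I, A, C, J]
After 6 (swap(6, 7)): [F, B, G, E, D, H, A, I, C, J]
After 7 (swap(8, 9)): [F, B, G, E, D, H, A, I, J, C]
After 8 (swap(2, 0)): [G, B, F, E, D, H, A, I, J, C]
After 9 (swap(2, 6)): [G, B, A, E, D, H, F, I, J, C]
After 10 (swap(8, 3)): [G, B, A, J, D, H, F, I, E, C]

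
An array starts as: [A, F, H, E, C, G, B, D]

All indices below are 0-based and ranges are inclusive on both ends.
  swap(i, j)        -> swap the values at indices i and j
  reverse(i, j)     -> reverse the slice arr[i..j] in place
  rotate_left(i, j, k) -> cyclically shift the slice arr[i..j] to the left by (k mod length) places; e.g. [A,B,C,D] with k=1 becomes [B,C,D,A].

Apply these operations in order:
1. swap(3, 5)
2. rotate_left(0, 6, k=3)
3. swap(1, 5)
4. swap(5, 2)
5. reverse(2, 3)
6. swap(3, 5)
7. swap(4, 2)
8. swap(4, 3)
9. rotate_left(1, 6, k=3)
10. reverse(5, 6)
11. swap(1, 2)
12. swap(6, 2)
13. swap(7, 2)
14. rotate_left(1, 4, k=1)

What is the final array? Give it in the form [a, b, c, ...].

After 1 (swap(3, 5)): [A, F, H, G, C, E, B, D]
After 2 (rotate_left(0, 6, k=3)): [G, C, E, B, A, F, H, D]
After 3 (swap(1, 5)): [G, F, E, B, A, C, H, D]
After 4 (swap(5, 2)): [G, F, C, B, A, E, H, D]
After 5 (reverse(2, 3)): [G, F, B, C, A, E, H, D]
After 6 (swap(3, 5)): [G, F, B, E, A, C, H, D]
After 7 (swap(4, 2)): [G, F, A, E, B, C, H, D]
After 8 (swap(4, 3)): [G, F, A, B, E, C, H, D]
After 9 (rotate_left(1, 6, k=3)): [G, E, C, H, F, A, B, D]
After 10 (reverse(5, 6)): [G, E, C, H, F, B, A, D]
After 11 (swap(1, 2)): [G, C, E, H, F, B, A, D]
After 12 (swap(6, 2)): [G, C, A, H, F, B, E, D]
After 13 (swap(7, 2)): [G, C, D, H, F, B, E, A]
After 14 (rotate_left(1, 4, k=1)): [G, D, H, F, C, B, E, A]

Answer: [G, D, H, F, C, B, E, A]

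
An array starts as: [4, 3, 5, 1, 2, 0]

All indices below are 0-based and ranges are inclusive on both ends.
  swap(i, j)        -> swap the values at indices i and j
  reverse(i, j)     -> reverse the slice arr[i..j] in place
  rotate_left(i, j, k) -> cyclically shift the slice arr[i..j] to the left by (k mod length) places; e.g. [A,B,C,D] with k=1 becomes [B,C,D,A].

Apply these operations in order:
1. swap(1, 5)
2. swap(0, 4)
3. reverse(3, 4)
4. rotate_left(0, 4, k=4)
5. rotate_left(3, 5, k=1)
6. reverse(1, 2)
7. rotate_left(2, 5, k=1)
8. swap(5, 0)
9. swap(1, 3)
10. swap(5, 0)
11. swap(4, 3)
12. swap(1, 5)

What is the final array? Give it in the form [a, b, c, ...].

Answer: [1, 2, 4, 5, 0, 3]

Derivation:
After 1 (swap(1, 5)): [4, 0, 5, 1, 2, 3]
After 2 (swap(0, 4)): [2, 0, 5, 1, 4, 3]
After 3 (reverse(3, 4)): [2, 0, 5, 4, 1, 3]
After 4 (rotate_left(0, 4, k=4)): [1, 2, 0, 5, 4, 3]
After 5 (rotate_left(3, 5, k=1)): [1, 2, 0, 4, 3, 5]
After 6 (reverse(1, 2)): [1, 0, 2, 4, 3, 5]
After 7 (rotate_left(2, 5, k=1)): [1, 0, 4, 3, 5, 2]
After 8 (swap(5, 0)): [2, 0, 4, 3, 5, 1]
After 9 (swap(1, 3)): [2, 3, 4, 0, 5, 1]
After 10 (swap(5, 0)): [1, 3, 4, 0, 5, 2]
After 11 (swap(4, 3)): [1, 3, 4, 5, 0, 2]
After 12 (swap(1, 5)): [1, 2, 4, 5, 0, 3]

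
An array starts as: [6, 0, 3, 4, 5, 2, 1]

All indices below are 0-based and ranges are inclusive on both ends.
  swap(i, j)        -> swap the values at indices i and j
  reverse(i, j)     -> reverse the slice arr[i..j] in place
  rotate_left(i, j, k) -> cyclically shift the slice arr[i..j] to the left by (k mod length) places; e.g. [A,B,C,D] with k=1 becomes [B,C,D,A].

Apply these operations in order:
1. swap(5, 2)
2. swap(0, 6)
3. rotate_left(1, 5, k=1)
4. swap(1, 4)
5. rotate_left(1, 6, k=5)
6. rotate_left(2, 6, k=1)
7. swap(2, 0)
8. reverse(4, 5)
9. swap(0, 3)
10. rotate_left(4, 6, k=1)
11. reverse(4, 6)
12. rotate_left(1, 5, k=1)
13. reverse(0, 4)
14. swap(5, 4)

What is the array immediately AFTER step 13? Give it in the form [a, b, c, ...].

After 1 (swap(5, 2)): [6, 0, 2, 4, 5, 3, 1]
After 2 (swap(0, 6)): [1, 0, 2, 4, 5, 3, 6]
After 3 (rotate_left(1, 5, k=1)): [1, 2, 4, 5, 3, 0, 6]
After 4 (swap(1, 4)): [1, 3, 4, 5, 2, 0, 6]
After 5 (rotate_left(1, 6, k=5)): [1, 6, 3, 4, 5, 2, 0]
After 6 (rotate_left(2, 6, k=1)): [1, 6, 4, 5, 2, 0, 3]
After 7 (swap(2, 0)): [4, 6, 1, 5, 2, 0, 3]
After 8 (reverse(4, 5)): [4, 6, 1, 5, 0, 2, 3]
After 9 (swap(0, 3)): [5, 6, 1, 4, 0, 2, 3]
After 10 (rotate_left(4, 6, k=1)): [5, 6, 1, 4, 2, 3, 0]
After 11 (reverse(4, 6)): [5, 6, 1, 4, 0, 3, 2]
After 12 (rotate_left(1, 5, k=1)): [5, 1, 4, 0, 3, 6, 2]
After 13 (reverse(0, 4)): [3, 0, 4, 1, 5, 6, 2]

Answer: [3, 0, 4, 1, 5, 6, 2]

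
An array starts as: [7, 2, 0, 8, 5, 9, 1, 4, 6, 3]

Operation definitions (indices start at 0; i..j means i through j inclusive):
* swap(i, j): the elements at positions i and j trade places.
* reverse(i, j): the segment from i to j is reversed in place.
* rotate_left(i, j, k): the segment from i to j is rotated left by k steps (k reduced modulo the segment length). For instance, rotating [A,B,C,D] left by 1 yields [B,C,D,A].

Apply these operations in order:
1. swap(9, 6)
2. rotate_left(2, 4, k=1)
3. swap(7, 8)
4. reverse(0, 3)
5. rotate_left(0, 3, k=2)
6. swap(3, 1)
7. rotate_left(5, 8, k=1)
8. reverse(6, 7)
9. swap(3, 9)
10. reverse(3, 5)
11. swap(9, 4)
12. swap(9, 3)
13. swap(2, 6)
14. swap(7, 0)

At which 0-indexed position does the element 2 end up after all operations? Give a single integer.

After 1 (swap(9, 6)): [7, 2, 0, 8, 5, 9, 3, 4, 6, 1]
After 2 (rotate_left(2, 4, k=1)): [7, 2, 8, 5, 0, 9, 3, 4, 6, 1]
After 3 (swap(7, 8)): [7, 2, 8, 5, 0, 9, 3, 6, 4, 1]
After 4 (reverse(0, 3)): [5, 8, 2, 7, 0, 9, 3, 6, 4, 1]
After 5 (rotate_left(0, 3, k=2)): [2, 7, 5, 8, 0, 9, 3, 6, 4, 1]
After 6 (swap(3, 1)): [2, 8, 5, 7, 0, 9, 3, 6, 4, 1]
After 7 (rotate_left(5, 8, k=1)): [2, 8, 5, 7, 0, 3, 6, 4, 9, 1]
After 8 (reverse(6, 7)): [2, 8, 5, 7, 0, 3, 4, 6, 9, 1]
After 9 (swap(3, 9)): [2, 8, 5, 1, 0, 3, 4, 6, 9, 7]
After 10 (reverse(3, 5)): [2, 8, 5, 3, 0, 1, 4, 6, 9, 7]
After 11 (swap(9, 4)): [2, 8, 5, 3, 7, 1, 4, 6, 9, 0]
After 12 (swap(9, 3)): [2, 8, 5, 0, 7, 1, 4, 6, 9, 3]
After 13 (swap(2, 6)): [2, 8, 4, 0, 7, 1, 5, 6, 9, 3]
After 14 (swap(7, 0)): [6, 8, 4, 0, 7, 1, 5, 2, 9, 3]

Answer: 7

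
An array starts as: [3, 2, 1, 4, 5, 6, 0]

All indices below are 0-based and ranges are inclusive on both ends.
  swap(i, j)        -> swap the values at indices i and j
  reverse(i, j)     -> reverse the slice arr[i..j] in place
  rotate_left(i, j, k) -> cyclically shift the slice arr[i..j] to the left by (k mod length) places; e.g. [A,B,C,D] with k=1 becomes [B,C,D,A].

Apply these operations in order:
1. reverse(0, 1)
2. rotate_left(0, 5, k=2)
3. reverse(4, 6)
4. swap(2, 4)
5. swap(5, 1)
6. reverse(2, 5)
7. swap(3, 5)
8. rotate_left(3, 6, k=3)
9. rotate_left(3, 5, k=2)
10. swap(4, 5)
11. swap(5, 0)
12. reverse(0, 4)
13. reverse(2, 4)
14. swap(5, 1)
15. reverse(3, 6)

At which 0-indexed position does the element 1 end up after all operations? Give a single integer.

After 1 (reverse(0, 1)): [2, 3, 1, 4, 5, 6, 0]
After 2 (rotate_left(0, 5, k=2)): [1, 4, 5, 6, 2, 3, 0]
After 3 (reverse(4, 6)): [1, 4, 5, 6, 0, 3, 2]
After 4 (swap(2, 4)): [1, 4, 0, 6, 5, 3, 2]
After 5 (swap(5, 1)): [1, 3, 0, 6, 5, 4, 2]
After 6 (reverse(2, 5)): [1, 3, 4, 5, 6, 0, 2]
After 7 (swap(3, 5)): [1, 3, 4, 0, 6, 5, 2]
After 8 (rotate_left(3, 6, k=3)): [1, 3, 4, 2, 0, 6, 5]
After 9 (rotate_left(3, 5, k=2)): [1, 3, 4, 6, 2, 0, 5]
After 10 (swap(4, 5)): [1, 3, 4, 6, 0, 2, 5]
After 11 (swap(5, 0)): [2, 3, 4, 6, 0, 1, 5]
After 12 (reverse(0, 4)): [0, 6, 4, 3, 2, 1, 5]
After 13 (reverse(2, 4)): [0, 6, 2, 3, 4, 1, 5]
After 14 (swap(5, 1)): [0, 1, 2, 3, 4, 6, 5]
After 15 (reverse(3, 6)): [0, 1, 2, 5, 6, 4, 3]

Answer: 1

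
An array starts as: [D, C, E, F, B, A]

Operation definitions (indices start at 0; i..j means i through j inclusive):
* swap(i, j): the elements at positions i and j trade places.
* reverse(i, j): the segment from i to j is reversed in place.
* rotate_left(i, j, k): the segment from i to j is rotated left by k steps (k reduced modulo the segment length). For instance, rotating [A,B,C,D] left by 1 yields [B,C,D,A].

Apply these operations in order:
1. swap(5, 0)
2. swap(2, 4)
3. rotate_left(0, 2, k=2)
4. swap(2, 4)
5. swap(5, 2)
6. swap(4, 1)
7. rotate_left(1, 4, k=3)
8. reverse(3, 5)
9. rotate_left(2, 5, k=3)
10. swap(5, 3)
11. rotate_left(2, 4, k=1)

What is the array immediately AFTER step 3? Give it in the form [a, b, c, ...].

Answer: [B, A, C, F, E, D]

Derivation:
After 1 (swap(5, 0)): [A, C, E, F, B, D]
After 2 (swap(2, 4)): [A, C, B, F, E, D]
After 3 (rotate_left(0, 2, k=2)): [B, A, C, F, E, D]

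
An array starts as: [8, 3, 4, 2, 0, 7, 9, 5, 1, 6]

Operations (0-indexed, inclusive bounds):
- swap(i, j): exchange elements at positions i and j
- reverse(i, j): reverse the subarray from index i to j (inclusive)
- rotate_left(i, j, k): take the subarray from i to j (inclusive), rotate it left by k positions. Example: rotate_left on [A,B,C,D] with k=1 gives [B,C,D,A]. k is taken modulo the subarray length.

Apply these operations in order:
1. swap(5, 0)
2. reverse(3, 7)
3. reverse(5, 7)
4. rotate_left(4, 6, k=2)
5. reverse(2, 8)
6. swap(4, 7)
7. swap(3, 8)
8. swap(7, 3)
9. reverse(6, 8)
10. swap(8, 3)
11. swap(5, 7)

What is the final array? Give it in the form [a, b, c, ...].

After 1 (swap(5, 0)): [7, 3, 4, 2, 0, 8, 9, 5, 1, 6]
After 2 (reverse(3, 7)): [7, 3, 4, 5, 9, 8, 0, 2, 1, 6]
After 3 (reverse(5, 7)): [7, 3, 4, 5, 9, 2, 0, 8, 1, 6]
After 4 (rotate_left(4, 6, k=2)): [7, 3, 4, 5, 0, 9, 2, 8, 1, 6]
After 5 (reverse(2, 8)): [7, 3, 1, 8, 2, 9, 0, 5, 4, 6]
After 6 (swap(4, 7)): [7, 3, 1, 8, 5, 9, 0, 2, 4, 6]
After 7 (swap(3, 8)): [7, 3, 1, 4, 5, 9, 0, 2, 8, 6]
After 8 (swap(7, 3)): [7, 3, 1, 2, 5, 9, 0, 4, 8, 6]
After 9 (reverse(6, 8)): [7, 3, 1, 2, 5, 9, 8, 4, 0, 6]
After 10 (swap(8, 3)): [7, 3, 1, 0, 5, 9, 8, 4, 2, 6]
After 11 (swap(5, 7)): [7, 3, 1, 0, 5, 4, 8, 9, 2, 6]

Answer: [7, 3, 1, 0, 5, 4, 8, 9, 2, 6]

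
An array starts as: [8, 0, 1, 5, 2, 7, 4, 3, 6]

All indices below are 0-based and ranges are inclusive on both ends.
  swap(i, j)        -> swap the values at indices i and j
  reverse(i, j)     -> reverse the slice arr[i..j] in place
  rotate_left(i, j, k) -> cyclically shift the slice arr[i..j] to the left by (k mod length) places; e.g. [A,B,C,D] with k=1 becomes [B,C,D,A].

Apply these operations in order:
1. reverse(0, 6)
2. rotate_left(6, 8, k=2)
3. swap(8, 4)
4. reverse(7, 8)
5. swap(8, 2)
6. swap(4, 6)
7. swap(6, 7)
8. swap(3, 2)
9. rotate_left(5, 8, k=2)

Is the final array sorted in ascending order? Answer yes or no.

After 1 (reverse(0, 6)): [4, 7, 2, 5, 1, 0, 8, 3, 6]
After 2 (rotate_left(6, 8, k=2)): [4, 7, 2, 5, 1, 0, 6, 8, 3]
After 3 (swap(8, 4)): [4, 7, 2, 5, 3, 0, 6, 8, 1]
After 4 (reverse(7, 8)): [4, 7, 2, 5, 3, 0, 6, 1, 8]
After 5 (swap(8, 2)): [4, 7, 8, 5, 3, 0, 6, 1, 2]
After 6 (swap(4, 6)): [4, 7, 8, 5, 6, 0, 3, 1, 2]
After 7 (swap(6, 7)): [4, 7, 8, 5, 6, 0, 1, 3, 2]
After 8 (swap(3, 2)): [4, 7, 5, 8, 6, 0, 1, 3, 2]
After 9 (rotate_left(5, 8, k=2)): [4, 7, 5, 8, 6, 3, 2, 0, 1]

Answer: no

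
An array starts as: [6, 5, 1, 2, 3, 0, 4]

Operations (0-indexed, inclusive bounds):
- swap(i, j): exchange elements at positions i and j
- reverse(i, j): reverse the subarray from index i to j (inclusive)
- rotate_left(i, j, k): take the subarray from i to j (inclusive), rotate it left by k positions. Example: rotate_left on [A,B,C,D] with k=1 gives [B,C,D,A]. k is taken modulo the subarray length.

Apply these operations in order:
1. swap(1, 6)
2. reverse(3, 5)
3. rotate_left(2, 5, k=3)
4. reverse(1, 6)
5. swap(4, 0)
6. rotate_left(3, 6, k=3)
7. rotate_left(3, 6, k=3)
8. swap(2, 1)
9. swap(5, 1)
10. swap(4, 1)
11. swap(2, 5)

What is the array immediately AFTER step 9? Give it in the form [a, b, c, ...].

Answer: [1, 0, 5, 2, 4, 3, 6]

Derivation:
After 1 (swap(1, 6)): [6, 4, 1, 2, 3, 0, 5]
After 2 (reverse(3, 5)): [6, 4, 1, 0, 3, 2, 5]
After 3 (rotate_left(2, 5, k=3)): [6, 4, 2, 1, 0, 3, 5]
After 4 (reverse(1, 6)): [6, 5, 3, 0, 1, 2, 4]
After 5 (swap(4, 0)): [1, 5, 3, 0, 6, 2, 4]
After 6 (rotate_left(3, 6, k=3)): [1, 5, 3, 4, 0, 6, 2]
After 7 (rotate_left(3, 6, k=3)): [1, 5, 3, 2, 4, 0, 6]
After 8 (swap(2, 1)): [1, 3, 5, 2, 4, 0, 6]
After 9 (swap(5, 1)): [1, 0, 5, 2, 4, 3, 6]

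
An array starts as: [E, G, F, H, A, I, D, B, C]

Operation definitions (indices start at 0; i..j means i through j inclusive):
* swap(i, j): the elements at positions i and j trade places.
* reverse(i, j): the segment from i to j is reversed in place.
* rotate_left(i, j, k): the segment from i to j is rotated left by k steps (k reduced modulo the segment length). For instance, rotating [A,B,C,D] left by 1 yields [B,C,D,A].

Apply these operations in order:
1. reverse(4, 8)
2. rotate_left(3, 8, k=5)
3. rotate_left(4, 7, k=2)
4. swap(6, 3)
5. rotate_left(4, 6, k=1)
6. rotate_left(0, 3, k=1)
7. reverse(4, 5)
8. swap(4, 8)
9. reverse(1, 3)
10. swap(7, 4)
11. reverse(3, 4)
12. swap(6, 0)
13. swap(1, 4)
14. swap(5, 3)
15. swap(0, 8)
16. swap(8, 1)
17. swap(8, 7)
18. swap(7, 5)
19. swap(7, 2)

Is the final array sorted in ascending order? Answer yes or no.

After 1 (reverse(4, 8)): [E, G, F, H, C, B, D, I, A]
After 2 (rotate_left(3, 8, k=5)): [E, G, F, A, H, C, B, D, I]
After 3 (rotate_left(4, 7, k=2)): [E, G, F, A, B, D, H, C, I]
After 4 (swap(6, 3)): [E, G, F, H, B, D, A, C, I]
After 5 (rotate_left(4, 6, k=1)): [E, G, F, H, D, A, B, C, I]
After 6 (rotate_left(0, 3, k=1)): [G, F, H, E, D, A, B, C, I]
After 7 (reverse(4, 5)): [G, F, H, E, A, D, B, C, I]
After 8 (swap(4, 8)): [G, F, H, E, I, D, B, C, A]
After 9 (reverse(1, 3)): [G, E, H, F, I, D, B, C, A]
After 10 (swap(7, 4)): [G, E, H, F, C, D, B, I, A]
After 11 (reverse(3, 4)): [G, E, H, C, F, D, B, I, A]
After 12 (swap(6, 0)): [B, E, H, C, F, D, G, I, A]
After 13 (swap(1, 4)): [B, F, H, C, E, D, G, I, A]
After 14 (swap(5, 3)): [B, F, H, D, E, C, G, I, A]
After 15 (swap(0, 8)): [A, F, H, D, E, C, G, I, B]
After 16 (swap(8, 1)): [A, B, H, D, E, C, G, I, F]
After 17 (swap(8, 7)): [A, B, H, D, E, C, G, F, I]
After 18 (swap(7, 5)): [A, B, H, D, E, F, G, C, I]
After 19 (swap(7, 2)): [A, B, C, D, E, F, G, H, I]

Answer: yes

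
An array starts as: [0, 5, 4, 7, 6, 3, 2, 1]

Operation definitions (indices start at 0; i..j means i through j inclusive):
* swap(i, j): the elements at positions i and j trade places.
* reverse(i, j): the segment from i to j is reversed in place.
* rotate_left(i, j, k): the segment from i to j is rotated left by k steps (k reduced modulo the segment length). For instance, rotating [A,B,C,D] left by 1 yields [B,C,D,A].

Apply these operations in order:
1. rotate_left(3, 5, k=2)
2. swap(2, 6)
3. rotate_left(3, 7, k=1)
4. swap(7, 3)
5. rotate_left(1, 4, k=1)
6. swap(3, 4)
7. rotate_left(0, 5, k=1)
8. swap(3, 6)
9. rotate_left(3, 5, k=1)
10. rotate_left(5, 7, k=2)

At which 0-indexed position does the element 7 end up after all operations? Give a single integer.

Answer: 5

Derivation:
After 1 (rotate_left(3, 5, k=2)): [0, 5, 4, 3, 7, 6, 2, 1]
After 2 (swap(2, 6)): [0, 5, 2, 3, 7, 6, 4, 1]
After 3 (rotate_left(3, 7, k=1)): [0, 5, 2, 7, 6, 4, 1, 3]
After 4 (swap(7, 3)): [0, 5, 2, 3, 6, 4, 1, 7]
After 5 (rotate_left(1, 4, k=1)): [0, 2, 3, 6, 5, 4, 1, 7]
After 6 (swap(3, 4)): [0, 2, 3, 5, 6, 4, 1, 7]
After 7 (rotate_left(0, 5, k=1)): [2, 3, 5, 6, 4, 0, 1, 7]
After 8 (swap(3, 6)): [2, 3, 5, 1, 4, 0, 6, 7]
After 9 (rotate_left(3, 5, k=1)): [2, 3, 5, 4, 0, 1, 6, 7]
After 10 (rotate_left(5, 7, k=2)): [2, 3, 5, 4, 0, 7, 1, 6]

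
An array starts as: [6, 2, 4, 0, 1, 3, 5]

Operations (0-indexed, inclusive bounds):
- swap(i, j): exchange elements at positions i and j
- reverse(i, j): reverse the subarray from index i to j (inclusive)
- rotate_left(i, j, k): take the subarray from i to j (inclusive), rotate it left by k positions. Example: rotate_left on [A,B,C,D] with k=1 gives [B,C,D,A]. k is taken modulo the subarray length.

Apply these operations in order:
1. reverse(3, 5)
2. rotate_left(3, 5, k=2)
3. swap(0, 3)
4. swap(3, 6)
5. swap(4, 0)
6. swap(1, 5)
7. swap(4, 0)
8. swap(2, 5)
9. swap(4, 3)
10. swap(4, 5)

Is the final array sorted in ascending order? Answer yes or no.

After 1 (reverse(3, 5)): [6, 2, 4, 3, 1, 0, 5]
After 2 (rotate_left(3, 5, k=2)): [6, 2, 4, 0, 3, 1, 5]
After 3 (swap(0, 3)): [0, 2, 4, 6, 3, 1, 5]
After 4 (swap(3, 6)): [0, 2, 4, 5, 3, 1, 6]
After 5 (swap(4, 0)): [3, 2, 4, 5, 0, 1, 6]
After 6 (swap(1, 5)): [3, 1, 4, 5, 0, 2, 6]
After 7 (swap(4, 0)): [0, 1, 4, 5, 3, 2, 6]
After 8 (swap(2, 5)): [0, 1, 2, 5, 3, 4, 6]
After 9 (swap(4, 3)): [0, 1, 2, 3, 5, 4, 6]
After 10 (swap(4, 5)): [0, 1, 2, 3, 4, 5, 6]

Answer: yes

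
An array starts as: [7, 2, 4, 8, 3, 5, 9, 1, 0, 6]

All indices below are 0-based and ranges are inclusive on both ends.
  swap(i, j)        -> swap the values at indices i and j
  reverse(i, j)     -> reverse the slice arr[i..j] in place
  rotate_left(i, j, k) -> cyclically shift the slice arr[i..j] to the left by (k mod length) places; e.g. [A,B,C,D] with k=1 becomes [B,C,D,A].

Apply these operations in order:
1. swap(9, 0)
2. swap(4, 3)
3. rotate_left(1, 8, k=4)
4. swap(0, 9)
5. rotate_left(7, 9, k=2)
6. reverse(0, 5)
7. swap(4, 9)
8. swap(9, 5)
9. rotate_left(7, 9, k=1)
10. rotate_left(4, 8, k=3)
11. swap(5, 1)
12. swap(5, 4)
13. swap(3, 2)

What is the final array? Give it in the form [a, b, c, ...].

After 1 (swap(9, 0)): [6, 2, 4, 8, 3, 5, 9, 1, 0, 7]
After 2 (swap(4, 3)): [6, 2, 4, 3, 8, 5, 9, 1, 0, 7]
After 3 (rotate_left(1, 8, k=4)): [6, 5, 9, 1, 0, 2, 4, 3, 8, 7]
After 4 (swap(0, 9)): [7, 5, 9, 1, 0, 2, 4, 3, 8, 6]
After 5 (rotate_left(7, 9, k=2)): [7, 5, 9, 1, 0, 2, 4, 6, 3, 8]
After 6 (reverse(0, 5)): [2, 0, 1, 9, 5, 7, 4, 6, 3, 8]
After 7 (swap(4, 9)): [2, 0, 1, 9, 8, 7, 4, 6, 3, 5]
After 8 (swap(9, 5)): [2, 0, 1, 9, 8, 5, 4, 6, 3, 7]
After 9 (rotate_left(7, 9, k=1)): [2, 0, 1, 9, 8, 5, 4, 3, 7, 6]
After 10 (rotate_left(4, 8, k=3)): [2, 0, 1, 9, 3, 7, 8, 5, 4, 6]
After 11 (swap(5, 1)): [2, 7, 1, 9, 3, 0, 8, 5, 4, 6]
After 12 (swap(5, 4)): [2, 7, 1, 9, 0, 3, 8, 5, 4, 6]
After 13 (swap(3, 2)): [2, 7, 9, 1, 0, 3, 8, 5, 4, 6]

Answer: [2, 7, 9, 1, 0, 3, 8, 5, 4, 6]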